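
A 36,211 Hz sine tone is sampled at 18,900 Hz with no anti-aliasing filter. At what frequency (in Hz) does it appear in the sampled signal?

Nyquist = 18,900/2 = 9,450 Hz; 36,211 Hz exceeds it.
Alias = |36,211 − 2×18,900| = |36,211 − 37,800| = 1,589 Hz.

1,589 Hz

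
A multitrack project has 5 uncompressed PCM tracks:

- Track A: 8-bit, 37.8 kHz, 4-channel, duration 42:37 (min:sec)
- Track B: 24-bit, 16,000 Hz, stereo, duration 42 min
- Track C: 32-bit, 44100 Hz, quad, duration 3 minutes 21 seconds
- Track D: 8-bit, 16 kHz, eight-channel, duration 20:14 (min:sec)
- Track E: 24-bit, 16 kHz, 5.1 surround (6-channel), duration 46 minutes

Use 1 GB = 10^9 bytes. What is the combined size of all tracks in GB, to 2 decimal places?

Track A: 42:37 (min:sec) = 2,557 s; 37,800 × 2,557 × 1 × 4 = 386,618,400 bytes.
Track B: 42 min = 2,520 s; 16,000 × 2,520 × 3 × 2 = 241,920,000 bytes.
Track C: 3 minutes 21 seconds = 201 s; 44,100 × 201 × 4 × 4 = 141,825,600 bytes.
Track D: 20:14 (min:sec) = 1,214 s; 16,000 × 1,214 × 1 × 8 = 155,392,000 bytes.
Track E: 46 minutes = 2,760 s; 16,000 × 2,760 × 3 × 6 = 794,880,000 bytes.
Total = 1,720,636,000 bytes = 1.72 GB.

1.72 GB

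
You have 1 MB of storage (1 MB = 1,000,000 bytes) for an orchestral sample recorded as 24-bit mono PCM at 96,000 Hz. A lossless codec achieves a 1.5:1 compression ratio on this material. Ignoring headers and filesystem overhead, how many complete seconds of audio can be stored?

Uncompressed byte rate = 96,000 × 3 × 1 = 288,000 bytes/s.
After 1.5:1 compression, effective rate ≈ 192000 bytes/s.
Capacity = 1 × 1,000,000 = 1,000,000 bytes.
1,000,000 / effective rate ≈ 5.21 s → 5 seconds.

5 seconds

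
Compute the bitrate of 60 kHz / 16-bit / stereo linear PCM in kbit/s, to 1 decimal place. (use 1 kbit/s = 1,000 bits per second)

1920.0 kbit/s

Bit rate = 60,000 × 16 × 2 = 1,920,000 bits/s.
= 1920.0 kbit/s.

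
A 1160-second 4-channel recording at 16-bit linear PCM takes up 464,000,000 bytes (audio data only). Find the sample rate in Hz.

Bytes = sample_rate × seconds × bytes_per_sample × channels.
sample_rate = 464,000,000 / (1,160 × 2 × 4) = 464,000,000 / 9,280 = 50,000 Hz.

50,000 Hz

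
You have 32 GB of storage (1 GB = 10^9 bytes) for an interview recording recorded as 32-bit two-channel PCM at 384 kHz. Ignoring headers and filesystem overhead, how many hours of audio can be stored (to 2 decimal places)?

Uncompressed byte rate = 384,000 × 4 × 2 = 3,072,000 bytes/s.
Capacity = 32 × 1,000,000,000 = 32,000,000,000 bytes.
32,000,000,000 / 3,072,000 ≈ 10416.67 s → 2.89 hours.

2.89 hours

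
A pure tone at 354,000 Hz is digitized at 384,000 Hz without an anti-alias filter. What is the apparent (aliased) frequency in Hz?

Nyquist = 384,000/2 = 192,000 Hz; 354,000 Hz exceeds it.
Alias = |354,000 − 1×384,000| = |354,000 − 384,000| = 30,000 Hz.

30,000 Hz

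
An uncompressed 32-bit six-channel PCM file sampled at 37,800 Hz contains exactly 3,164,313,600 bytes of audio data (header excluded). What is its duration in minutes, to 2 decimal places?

58.13 minutes

Byte rate = 37,800 × 4 × 6 = 907,200 bytes/s.
Duration = 3,164,313,600 / 907,200 = 3,488 s.
3,488 s / 60 = 58.13 minutes.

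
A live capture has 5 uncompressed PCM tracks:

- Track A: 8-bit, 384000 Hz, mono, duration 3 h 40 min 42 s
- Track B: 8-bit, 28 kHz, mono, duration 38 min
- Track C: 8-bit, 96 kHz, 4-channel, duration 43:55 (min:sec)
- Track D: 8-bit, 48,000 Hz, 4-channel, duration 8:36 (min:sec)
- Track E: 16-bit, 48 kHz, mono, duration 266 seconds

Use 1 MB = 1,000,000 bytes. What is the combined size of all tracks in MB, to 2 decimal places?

Track A: 3 h 40 min 42 s = 13,242 s; 384,000 × 13,242 × 1 × 1 = 5,084,928,000 bytes.
Track B: 38 min = 2,280 s; 28,000 × 2,280 × 1 × 1 = 63,840,000 bytes.
Track C: 43:55 (min:sec) = 2,635 s; 96,000 × 2,635 × 1 × 4 = 1,011,840,000 bytes.
Track D: 8:36 (min:sec) = 516 s; 48,000 × 516 × 1 × 4 = 99,072,000 bytes.
Track E: 48,000 × 266 × 2 × 1 = 25,536,000 bytes.
Total = 6,285,216,000 bytes = 6285.22 MB.

6285.22 MB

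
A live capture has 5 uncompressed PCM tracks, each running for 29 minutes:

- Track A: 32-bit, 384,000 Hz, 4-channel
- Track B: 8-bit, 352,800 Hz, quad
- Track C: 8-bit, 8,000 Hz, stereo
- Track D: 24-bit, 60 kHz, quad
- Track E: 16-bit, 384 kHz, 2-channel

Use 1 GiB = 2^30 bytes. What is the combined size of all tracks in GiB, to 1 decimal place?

15.9 GiB

29 minutes = 1,740 s.
Track A: 384,000 × 1,740 × 4 × 4 = 10,690,560,000 bytes.
Track B: 352,800 × 1,740 × 1 × 4 = 2,455,488,000 bytes.
Track C: 8,000 × 1,740 × 1 × 2 = 27,840,000 bytes.
Track D: 60,000 × 1,740 × 3 × 4 = 1,252,800,000 bytes.
Track E: 384,000 × 1,740 × 2 × 2 = 2,672,640,000 bytes.
Total = 17,099,328,000 bytes = 15.9 GiB.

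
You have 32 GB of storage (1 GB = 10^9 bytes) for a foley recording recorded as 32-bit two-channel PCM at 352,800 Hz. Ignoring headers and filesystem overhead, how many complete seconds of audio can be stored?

Uncompressed byte rate = 352,800 × 4 × 2 = 2,822,400 bytes/s.
Capacity = 32 × 1,000,000,000 = 32,000,000,000 bytes.
32,000,000,000 / 2,822,400 ≈ 11337.87 s → 11,337 seconds.

11,337 seconds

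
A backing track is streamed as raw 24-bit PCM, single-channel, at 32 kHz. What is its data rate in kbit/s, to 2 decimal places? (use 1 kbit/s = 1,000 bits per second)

Bit rate = 32,000 × 24 × 1 = 768,000 bits/s.
= 768.00 kbit/s.

768.00 kbit/s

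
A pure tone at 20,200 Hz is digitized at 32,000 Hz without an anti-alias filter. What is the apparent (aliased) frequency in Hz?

Nyquist = 32,000/2 = 16,000 Hz; 20,200 Hz exceeds it.
Alias = |20,200 − 1×32,000| = |20,200 − 32,000| = 11,800 Hz.

11,800 Hz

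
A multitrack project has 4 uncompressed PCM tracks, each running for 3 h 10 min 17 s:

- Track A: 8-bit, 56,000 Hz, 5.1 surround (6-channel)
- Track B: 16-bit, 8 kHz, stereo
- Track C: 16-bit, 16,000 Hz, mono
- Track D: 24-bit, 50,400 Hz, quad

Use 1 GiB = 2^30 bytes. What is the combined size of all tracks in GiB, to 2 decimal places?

3 h 10 min 17 s = 11,417 s.
Track A: 56,000 × 11,417 × 1 × 6 = 3,836,112,000 bytes.
Track B: 8,000 × 11,417 × 2 × 2 = 365,344,000 bytes.
Track C: 16,000 × 11,417 × 2 × 1 = 365,344,000 bytes.
Track D: 50,400 × 11,417 × 3 × 4 = 6,905,001,600 bytes.
Total = 11,471,801,600 bytes = 10.68 GiB.

10.68 GiB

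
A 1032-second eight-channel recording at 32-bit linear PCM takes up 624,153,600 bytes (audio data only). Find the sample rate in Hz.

18,900 Hz

Bytes = sample_rate × seconds × bytes_per_sample × channels.
sample_rate = 624,153,600 / (1,032 × 4 × 8) = 624,153,600 / 33,024 = 18,900 Hz.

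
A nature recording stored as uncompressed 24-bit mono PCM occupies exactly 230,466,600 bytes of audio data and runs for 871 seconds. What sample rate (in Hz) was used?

88,200 Hz

Bytes = sample_rate × seconds × bytes_per_sample × channels.
sample_rate = 230,466,600 / (871 × 3 × 1) = 230,466,600 / 2,613 = 88,200 Hz.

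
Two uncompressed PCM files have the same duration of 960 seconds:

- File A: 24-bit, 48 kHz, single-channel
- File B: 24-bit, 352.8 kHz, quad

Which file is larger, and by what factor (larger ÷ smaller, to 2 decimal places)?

File A: 48,000 × 3 × 1 = 144,000 bytes/s.
File B: 352,800 × 3 × 4 = 4,233,600 bytes/s.
File B is larger; ratio = 4,064,256,000 / 138,240,000 = 29.40.

File B, by a factor of 29.40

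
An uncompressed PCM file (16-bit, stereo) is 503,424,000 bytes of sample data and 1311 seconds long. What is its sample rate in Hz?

96,000 Hz

Bytes = sample_rate × seconds × bytes_per_sample × channels.
sample_rate = 503,424,000 / (1,311 × 2 × 2) = 503,424,000 / 5,244 = 96,000 Hz.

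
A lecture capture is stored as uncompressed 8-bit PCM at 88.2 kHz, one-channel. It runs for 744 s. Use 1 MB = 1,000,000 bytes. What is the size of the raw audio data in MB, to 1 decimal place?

65.6 MB

Bytes = 88,200 samples/s × 744 s × 1 bytes/sample × 1 ch = 65,620,800 bytes.
65,620,800 / 1,000,000 = 65.6 MB.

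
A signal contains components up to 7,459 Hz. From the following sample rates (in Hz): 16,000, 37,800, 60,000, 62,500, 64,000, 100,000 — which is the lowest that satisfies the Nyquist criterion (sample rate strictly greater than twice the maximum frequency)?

16,000 Hz

Need sample rate > 2 × 7,459 = 14,918 Hz.
Lowest listed rate above 14,918 Hz is 16,000 Hz.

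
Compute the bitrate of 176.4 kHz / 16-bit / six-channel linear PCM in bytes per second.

2,116,800 bytes/s

Bit rate = 176,400 × 16 × 6 = 16,934,400 bits/s.
16,934,400 / 8 = 2,116,800 bytes/s.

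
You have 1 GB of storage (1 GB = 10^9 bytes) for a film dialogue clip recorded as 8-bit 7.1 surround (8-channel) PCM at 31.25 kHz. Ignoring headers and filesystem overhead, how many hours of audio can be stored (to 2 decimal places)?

1.11 hours

Uncompressed byte rate = 31,250 × 1 × 8 = 250,000 bytes/s.
Capacity = 1 × 1,000,000,000 = 1,000,000,000 bytes.
1,000,000,000 / 250,000 ≈ 4000 s → 1.11 hours.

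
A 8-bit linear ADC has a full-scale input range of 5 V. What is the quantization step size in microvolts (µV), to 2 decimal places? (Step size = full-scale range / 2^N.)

5 V / 2^8 = 5 / 256 V = 19531.25 µV.

19531.25 µV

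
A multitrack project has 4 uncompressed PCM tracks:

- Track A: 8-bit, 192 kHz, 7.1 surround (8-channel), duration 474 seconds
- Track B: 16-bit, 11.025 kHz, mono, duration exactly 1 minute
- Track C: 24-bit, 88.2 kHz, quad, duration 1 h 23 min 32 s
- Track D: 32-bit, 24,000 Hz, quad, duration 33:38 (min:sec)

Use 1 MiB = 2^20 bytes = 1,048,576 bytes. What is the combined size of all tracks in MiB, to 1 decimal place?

Track A: 192,000 × 474 × 1 × 8 = 728,064,000 bytes.
Track B: exactly 1 minute = 60 s; 11,025 × 60 × 2 × 1 = 1,323,000 bytes.
Track C: 1 h 23 min 32 s = 5,012 s; 88,200 × 5,012 × 3 × 4 = 5,304,700,800 bytes.
Track D: 33:38 (min:sec) = 2,018 s; 24,000 × 2,018 × 4 × 4 = 774,912,000 bytes.
Total = 6,808,999,800 bytes = 6493.6 MiB.

6493.6 MiB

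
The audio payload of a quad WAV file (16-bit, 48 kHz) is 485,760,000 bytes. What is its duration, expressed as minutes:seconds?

Byte rate = 48,000 × 2 × 4 = 384,000 bytes/s.
Duration = 485,760,000 / 384,000 = 1,265 s.
1,265 s = 21:05.

21:05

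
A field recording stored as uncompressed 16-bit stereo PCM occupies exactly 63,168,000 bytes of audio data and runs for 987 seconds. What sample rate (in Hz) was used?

Bytes = sample_rate × seconds × bytes_per_sample × channels.
sample_rate = 63,168,000 / (987 × 2 × 2) = 63,168,000 / 3,948 = 16,000 Hz.

16,000 Hz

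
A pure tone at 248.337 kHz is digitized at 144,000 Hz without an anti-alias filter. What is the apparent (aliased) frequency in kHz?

Nyquist = 144,000/2 = 72,000 Hz; 248,337 Hz exceeds it.
Alias = |248,337 − 2×144,000| = |248,337 − 288,000| = 39,663 Hz = 39.663 kHz.

39.663 kHz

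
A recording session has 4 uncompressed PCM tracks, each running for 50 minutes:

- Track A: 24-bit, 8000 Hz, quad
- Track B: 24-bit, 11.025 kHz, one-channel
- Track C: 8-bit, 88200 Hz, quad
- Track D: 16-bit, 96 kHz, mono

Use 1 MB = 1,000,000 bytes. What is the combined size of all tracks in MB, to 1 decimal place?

2021.6 MB

50 minutes = 3,000 s.
Track A: 8,000 × 3,000 × 3 × 4 = 288,000,000 bytes.
Track B: 11,025 × 3,000 × 3 × 1 = 99,225,000 bytes.
Track C: 88,200 × 3,000 × 1 × 4 = 1,058,400,000 bytes.
Track D: 96,000 × 3,000 × 2 × 1 = 576,000,000 bytes.
Total = 2,021,625,000 bytes = 2021.6 MB.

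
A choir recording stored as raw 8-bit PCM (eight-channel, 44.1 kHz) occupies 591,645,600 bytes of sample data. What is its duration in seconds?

Byte rate = 44,100 × 1 × 8 = 352,800 bytes/s.
Duration = 591,645,600 / 352,800 = 1,677 s.

1,677 seconds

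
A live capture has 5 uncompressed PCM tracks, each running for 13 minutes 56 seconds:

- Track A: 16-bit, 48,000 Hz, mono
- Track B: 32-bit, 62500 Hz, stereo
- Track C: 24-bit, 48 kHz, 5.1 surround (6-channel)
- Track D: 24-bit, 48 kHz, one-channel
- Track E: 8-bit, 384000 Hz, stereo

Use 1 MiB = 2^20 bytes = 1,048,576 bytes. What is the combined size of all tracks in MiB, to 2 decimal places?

1891.13 MiB

13 minutes 56 seconds = 836 s.
Track A: 48,000 × 836 × 2 × 1 = 80,256,000 bytes.
Track B: 62,500 × 836 × 4 × 2 = 418,000,000 bytes.
Track C: 48,000 × 836 × 3 × 6 = 722,304,000 bytes.
Track D: 48,000 × 836 × 3 × 1 = 120,384,000 bytes.
Track E: 384,000 × 836 × 1 × 2 = 642,048,000 bytes.
Total = 1,982,992,000 bytes = 1891.13 MiB.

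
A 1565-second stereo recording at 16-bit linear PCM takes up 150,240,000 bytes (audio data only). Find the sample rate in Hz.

24,000 Hz

Bytes = sample_rate × seconds × bytes_per_sample × channels.
sample_rate = 150,240,000 / (1,565 × 2 × 2) = 150,240,000 / 6,260 = 24,000 Hz.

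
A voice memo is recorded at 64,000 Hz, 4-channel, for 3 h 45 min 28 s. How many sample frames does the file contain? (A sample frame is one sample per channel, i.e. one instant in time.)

865,792,000 sample frames

3 h 45 min 28 s = 13,528 s.
64,000 samples/s × 13,528 s = 865,792,000 frames.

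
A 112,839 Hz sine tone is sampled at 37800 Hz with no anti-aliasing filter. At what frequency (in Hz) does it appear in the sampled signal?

Nyquist = 37,800/2 = 18,900 Hz; 112,839 Hz exceeds it.
Alias = |112,839 − 3×37,800| = |112,839 − 113,400| = 561 Hz.

561 Hz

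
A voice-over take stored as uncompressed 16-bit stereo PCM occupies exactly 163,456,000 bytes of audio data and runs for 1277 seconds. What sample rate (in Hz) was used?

32,000 Hz

Bytes = sample_rate × seconds × bytes_per_sample × channels.
sample_rate = 163,456,000 / (1,277 × 2 × 2) = 163,456,000 / 5,108 = 32,000 Hz.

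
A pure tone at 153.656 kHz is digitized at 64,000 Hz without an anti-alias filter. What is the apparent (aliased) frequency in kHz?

Nyquist = 64,000/2 = 32,000 Hz; 153,656 Hz exceeds it.
Alias = |153,656 − 2×64,000| = |153,656 − 128,000| = 25,656 Hz = 25.656 kHz.

25.656 kHz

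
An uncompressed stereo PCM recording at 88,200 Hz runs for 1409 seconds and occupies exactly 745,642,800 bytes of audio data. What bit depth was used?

Bytes per sample = 745,642,800 / (88,200 × 1,409 × 2) = 745,642,800 / 248,547,600 = 3.
Bit depth = 3 × 8 = 24 bits.

24 bits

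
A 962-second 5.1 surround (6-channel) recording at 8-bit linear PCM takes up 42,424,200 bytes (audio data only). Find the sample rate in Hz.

Bytes = sample_rate × seconds × bytes_per_sample × channels.
sample_rate = 42,424,200 / (962 × 1 × 6) = 42,424,200 / 5,772 = 7,350 Hz.

7,350 Hz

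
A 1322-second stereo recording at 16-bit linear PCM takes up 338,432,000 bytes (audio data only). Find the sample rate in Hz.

64,000 Hz

Bytes = sample_rate × seconds × bytes_per_sample × channels.
sample_rate = 338,432,000 / (1,322 × 2 × 2) = 338,432,000 / 5,288 = 64,000 Hz.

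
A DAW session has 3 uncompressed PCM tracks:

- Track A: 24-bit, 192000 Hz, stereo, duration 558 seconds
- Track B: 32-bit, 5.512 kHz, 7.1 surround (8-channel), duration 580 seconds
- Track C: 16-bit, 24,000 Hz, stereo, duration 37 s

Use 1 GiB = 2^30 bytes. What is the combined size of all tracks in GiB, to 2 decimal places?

0.70 GiB

Track A: 192,000 × 558 × 3 × 2 = 642,816,000 bytes.
Track B: 5,512 × 580 × 4 × 8 = 102,302,720 bytes.
Track C: 24,000 × 37 × 2 × 2 = 3,552,000 bytes.
Total = 748,670,720 bytes = 0.70 GiB.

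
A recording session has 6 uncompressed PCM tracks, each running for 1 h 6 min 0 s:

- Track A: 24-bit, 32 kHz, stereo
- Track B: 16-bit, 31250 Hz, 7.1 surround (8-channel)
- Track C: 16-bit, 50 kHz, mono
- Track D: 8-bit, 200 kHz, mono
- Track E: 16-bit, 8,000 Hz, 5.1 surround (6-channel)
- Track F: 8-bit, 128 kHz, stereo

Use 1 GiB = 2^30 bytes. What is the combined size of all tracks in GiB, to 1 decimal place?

5.0 GiB

1 h 6 min 0 s = 3,960 s.
Track A: 32,000 × 3,960 × 3 × 2 = 760,320,000 bytes.
Track B: 31,250 × 3,960 × 2 × 8 = 1,980,000,000 bytes.
Track C: 50,000 × 3,960 × 2 × 1 = 396,000,000 bytes.
Track D: 200,000 × 3,960 × 1 × 1 = 792,000,000 bytes.
Track E: 8,000 × 3,960 × 2 × 6 = 380,160,000 bytes.
Track F: 128,000 × 3,960 × 1 × 2 = 1,013,760,000 bytes.
Total = 5,322,240,000 bytes = 5.0 GiB.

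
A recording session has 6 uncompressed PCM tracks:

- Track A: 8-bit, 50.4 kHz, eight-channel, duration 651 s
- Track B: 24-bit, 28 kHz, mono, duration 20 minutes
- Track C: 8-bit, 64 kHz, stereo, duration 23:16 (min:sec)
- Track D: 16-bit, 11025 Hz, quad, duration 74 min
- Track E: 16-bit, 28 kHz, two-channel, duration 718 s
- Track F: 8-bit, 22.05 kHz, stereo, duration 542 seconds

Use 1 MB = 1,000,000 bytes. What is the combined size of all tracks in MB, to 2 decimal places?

1037.90 MB

Track A: 50,400 × 651 × 1 × 8 = 262,483,200 bytes.
Track B: 20 minutes = 1,200 s; 28,000 × 1,200 × 3 × 1 = 100,800,000 bytes.
Track C: 23:16 (min:sec) = 1,396 s; 64,000 × 1,396 × 1 × 2 = 178,688,000 bytes.
Track D: 74 min = 4,440 s; 11,025 × 4,440 × 2 × 4 = 391,608,000 bytes.
Track E: 28,000 × 718 × 2 × 2 = 80,416,000 bytes.
Track F: 22,050 × 542 × 1 × 2 = 23,902,200 bytes.
Total = 1,037,897,400 bytes = 1037.90 MB.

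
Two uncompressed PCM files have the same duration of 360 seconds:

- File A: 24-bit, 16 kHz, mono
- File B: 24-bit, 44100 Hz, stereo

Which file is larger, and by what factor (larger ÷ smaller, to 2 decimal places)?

File A: 16,000 × 3 × 1 = 48,000 bytes/s.
File B: 44,100 × 3 × 2 = 264,600 bytes/s.
File B is larger; ratio = 95,256,000 / 17,280,000 = 5.51.

File B, by a factor of 5.51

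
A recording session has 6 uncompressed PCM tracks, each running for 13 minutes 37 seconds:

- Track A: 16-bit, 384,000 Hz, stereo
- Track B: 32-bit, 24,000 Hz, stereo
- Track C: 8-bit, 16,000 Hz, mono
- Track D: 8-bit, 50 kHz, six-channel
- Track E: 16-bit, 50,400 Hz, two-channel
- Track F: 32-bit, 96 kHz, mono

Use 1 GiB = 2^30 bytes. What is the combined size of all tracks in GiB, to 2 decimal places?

13 minutes 37 seconds = 817 s.
Track A: 384,000 × 817 × 2 × 2 = 1,254,912,000 bytes.
Track B: 24,000 × 817 × 4 × 2 = 156,864,000 bytes.
Track C: 16,000 × 817 × 1 × 1 = 13,072,000 bytes.
Track D: 50,000 × 817 × 1 × 6 = 245,100,000 bytes.
Track E: 50,400 × 817 × 2 × 2 = 164,707,200 bytes.
Track F: 96,000 × 817 × 4 × 1 = 313,728,000 bytes.
Total = 2,148,383,200 bytes = 2.00 GiB.

2.00 GiB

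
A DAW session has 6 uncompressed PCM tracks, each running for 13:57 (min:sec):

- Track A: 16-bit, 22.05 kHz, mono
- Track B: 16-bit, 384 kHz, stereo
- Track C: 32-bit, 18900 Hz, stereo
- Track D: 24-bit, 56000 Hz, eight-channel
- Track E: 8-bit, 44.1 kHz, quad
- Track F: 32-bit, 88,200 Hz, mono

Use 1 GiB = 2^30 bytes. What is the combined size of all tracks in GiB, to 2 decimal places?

2.81 GiB

13:57 (min:sec) = 837 s.
Track A: 22,050 × 837 × 2 × 1 = 36,911,700 bytes.
Track B: 384,000 × 837 × 2 × 2 = 1,285,632,000 bytes.
Track C: 18,900 × 837 × 4 × 2 = 126,554,400 bytes.
Track D: 56,000 × 837 × 3 × 8 = 1,124,928,000 bytes.
Track E: 44,100 × 837 × 1 × 4 = 147,646,800 bytes.
Track F: 88,200 × 837 × 4 × 1 = 295,293,600 bytes.
Total = 3,016,966,500 bytes = 2.81 GiB.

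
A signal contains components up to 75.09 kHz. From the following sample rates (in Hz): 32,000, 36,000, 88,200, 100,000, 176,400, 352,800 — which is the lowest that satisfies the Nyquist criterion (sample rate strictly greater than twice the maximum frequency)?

176,400 Hz

Need sample rate > 2 × 75,090 = 150,180 Hz.
Lowest listed rate above 150,180 Hz is 176,400 Hz.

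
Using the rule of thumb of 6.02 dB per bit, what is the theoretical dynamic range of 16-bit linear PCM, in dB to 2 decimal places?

16 × 6.02 = 96.32 dB.

96.32 dB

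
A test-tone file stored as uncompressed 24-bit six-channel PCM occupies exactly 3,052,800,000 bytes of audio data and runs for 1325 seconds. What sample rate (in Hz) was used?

Bytes = sample_rate × seconds × bytes_per_sample × channels.
sample_rate = 3,052,800,000 / (1,325 × 3 × 6) = 3,052,800,000 / 23,850 = 128,000 Hz.

128,000 Hz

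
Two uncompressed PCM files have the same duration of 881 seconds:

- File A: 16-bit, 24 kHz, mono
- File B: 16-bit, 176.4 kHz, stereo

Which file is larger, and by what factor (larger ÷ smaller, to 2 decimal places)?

File B, by a factor of 14.70

File A: 24,000 × 2 × 1 = 48,000 bytes/s.
File B: 176,400 × 2 × 2 = 705,600 bytes/s.
File B is larger; ratio = 621,633,600 / 42,288,000 = 14.70.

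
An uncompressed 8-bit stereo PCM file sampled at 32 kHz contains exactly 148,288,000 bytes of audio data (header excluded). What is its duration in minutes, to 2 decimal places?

Byte rate = 32,000 × 1 × 2 = 64,000 bytes/s.
Duration = 148,288,000 / 64,000 = 2,317 s.
2,317 s / 60 = 38.62 minutes.

38.62 minutes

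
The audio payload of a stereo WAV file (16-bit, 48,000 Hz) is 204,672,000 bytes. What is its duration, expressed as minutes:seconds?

17:46

Byte rate = 48,000 × 2 × 2 = 192,000 bytes/s.
Duration = 204,672,000 / 192,000 = 1,066 s.
1,066 s = 17:46.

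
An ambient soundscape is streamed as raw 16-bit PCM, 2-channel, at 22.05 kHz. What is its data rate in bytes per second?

88,200 bytes/s

Bit rate = 22,050 × 16 × 2 = 705,600 bits/s.
705,600 / 8 = 88,200 bytes/s.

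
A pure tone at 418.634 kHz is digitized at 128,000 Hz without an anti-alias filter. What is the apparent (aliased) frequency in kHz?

34.634 kHz

Nyquist = 128,000/2 = 64,000 Hz; 418,634 Hz exceeds it.
Alias = |418,634 − 3×128,000| = |418,634 − 384,000| = 34,634 Hz = 34.634 kHz.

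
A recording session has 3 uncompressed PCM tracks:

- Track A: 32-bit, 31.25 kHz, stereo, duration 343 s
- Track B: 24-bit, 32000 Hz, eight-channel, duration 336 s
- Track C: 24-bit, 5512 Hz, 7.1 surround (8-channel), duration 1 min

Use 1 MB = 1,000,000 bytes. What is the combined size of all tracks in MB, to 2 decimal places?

Track A: 31,250 × 343 × 4 × 2 = 85,750,000 bytes.
Track B: 32,000 × 336 × 3 × 8 = 258,048,000 bytes.
Track C: 1 min = 60 s; 5,512 × 60 × 3 × 8 = 7,937,280 bytes.
Total = 351,735,280 bytes = 351.74 MB.

351.74 MB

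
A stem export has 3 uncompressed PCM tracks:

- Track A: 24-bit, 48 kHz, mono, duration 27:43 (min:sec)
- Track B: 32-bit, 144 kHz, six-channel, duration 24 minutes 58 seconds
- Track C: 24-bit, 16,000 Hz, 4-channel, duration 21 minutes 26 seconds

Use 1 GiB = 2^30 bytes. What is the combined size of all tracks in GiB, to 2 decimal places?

Track A: 27:43 (min:sec) = 1,663 s; 48,000 × 1,663 × 3 × 1 = 239,472,000 bytes.
Track B: 24 minutes 58 seconds = 1,498 s; 144,000 × 1,498 × 4 × 6 = 5,177,088,000 bytes.
Track C: 21 minutes 26 seconds = 1,286 s; 16,000 × 1,286 × 3 × 4 = 246,912,000 bytes.
Total = 5,663,472,000 bytes = 5.27 GiB.

5.27 GiB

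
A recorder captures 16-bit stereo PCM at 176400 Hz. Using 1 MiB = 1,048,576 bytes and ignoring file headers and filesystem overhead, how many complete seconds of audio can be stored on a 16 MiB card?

23 seconds

Uncompressed byte rate = 176,400 × 2 × 2 = 705,600 bytes/s.
Capacity = 16 × 1,048,576 = 16,777,216 bytes.
16,777,216 / 705,600 ≈ 23.78 s → 23 seconds.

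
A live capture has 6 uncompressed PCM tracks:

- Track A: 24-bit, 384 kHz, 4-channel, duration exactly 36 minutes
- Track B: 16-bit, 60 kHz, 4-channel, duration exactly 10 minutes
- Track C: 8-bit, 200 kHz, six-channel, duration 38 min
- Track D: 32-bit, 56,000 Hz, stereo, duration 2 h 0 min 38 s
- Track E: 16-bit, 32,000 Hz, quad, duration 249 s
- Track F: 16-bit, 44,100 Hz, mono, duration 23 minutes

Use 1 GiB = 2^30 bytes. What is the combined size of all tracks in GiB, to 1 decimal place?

Track A: exactly 36 minutes = 2,160 s; 384,000 × 2,160 × 3 × 4 = 9,953,280,000 bytes.
Track B: exactly 10 minutes = 600 s; 60,000 × 600 × 2 × 4 = 288,000,000 bytes.
Track C: 38 min = 2,280 s; 200,000 × 2,280 × 1 × 6 = 2,736,000,000 bytes.
Track D: 2 h 0 min 38 s = 7,238 s; 56,000 × 7,238 × 4 × 2 = 3,242,624,000 bytes.
Track E: 32,000 × 249 × 2 × 4 = 63,744,000 bytes.
Track F: 23 minutes = 1,380 s; 44,100 × 1,380 × 2 × 1 = 121,716,000 bytes.
Total = 16,405,364,000 bytes = 15.3 GiB.

15.3 GiB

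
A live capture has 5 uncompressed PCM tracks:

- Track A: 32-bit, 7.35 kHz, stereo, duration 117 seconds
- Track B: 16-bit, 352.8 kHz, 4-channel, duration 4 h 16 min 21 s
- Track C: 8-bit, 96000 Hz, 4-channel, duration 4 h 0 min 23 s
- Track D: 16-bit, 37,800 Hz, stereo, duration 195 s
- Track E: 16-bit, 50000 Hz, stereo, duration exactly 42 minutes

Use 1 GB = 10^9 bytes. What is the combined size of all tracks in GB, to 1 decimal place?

Track A: 7,350 × 117 × 4 × 2 = 6,879,600 bytes.
Track B: 4 h 16 min 21 s = 15,381 s; 352,800 × 15,381 × 2 × 4 = 43,411,334,400 bytes.
Track C: 4 h 0 min 23 s = 14,423 s; 96,000 × 14,423 × 1 × 4 = 5,538,432,000 bytes.
Track D: 37,800 × 195 × 2 × 2 = 29,484,000 bytes.
Track E: exactly 42 minutes = 2,520 s; 50,000 × 2,520 × 2 × 2 = 504,000,000 bytes.
Total = 49,490,130,000 bytes = 49.5 GB.

49.5 GB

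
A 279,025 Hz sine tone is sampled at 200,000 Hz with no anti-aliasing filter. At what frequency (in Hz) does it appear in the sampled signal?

79,025 Hz

Nyquist = 200,000/2 = 100,000 Hz; 279,025 Hz exceeds it.
Alias = |279,025 − 1×200,000| = |279,025 − 200,000| = 79,025 Hz.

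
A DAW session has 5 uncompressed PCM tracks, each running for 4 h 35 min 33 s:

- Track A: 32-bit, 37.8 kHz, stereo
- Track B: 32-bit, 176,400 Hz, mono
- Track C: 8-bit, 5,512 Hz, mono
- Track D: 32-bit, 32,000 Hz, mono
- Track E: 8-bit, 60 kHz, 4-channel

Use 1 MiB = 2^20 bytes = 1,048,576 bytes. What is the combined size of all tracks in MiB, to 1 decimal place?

21782.4 MiB

4 h 35 min 33 s = 16,533 s.
Track A: 37,800 × 16,533 × 4 × 2 = 4,999,579,200 bytes.
Track B: 176,400 × 16,533 × 4 × 1 = 11,665,684,800 bytes.
Track C: 5,512 × 16,533 × 1 × 1 = 91,129,896 bytes.
Track D: 32,000 × 16,533 × 4 × 1 = 2,116,224,000 bytes.
Track E: 60,000 × 16,533 × 1 × 4 = 3,967,920,000 bytes.
Total = 22,840,537,896 bytes = 21782.4 MiB.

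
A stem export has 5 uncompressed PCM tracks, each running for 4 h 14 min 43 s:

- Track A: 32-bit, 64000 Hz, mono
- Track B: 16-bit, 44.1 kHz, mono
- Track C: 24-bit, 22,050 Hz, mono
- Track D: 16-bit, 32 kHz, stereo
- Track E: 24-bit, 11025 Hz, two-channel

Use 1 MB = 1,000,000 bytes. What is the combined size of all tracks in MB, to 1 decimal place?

9238.6 MB

4 h 14 min 43 s = 15,283 s.
Track A: 64,000 × 15,283 × 4 × 1 = 3,912,448,000 bytes.
Track B: 44,100 × 15,283 × 2 × 1 = 1,347,960,600 bytes.
Track C: 22,050 × 15,283 × 3 × 1 = 1,010,970,450 bytes.
Track D: 32,000 × 15,283 × 2 × 2 = 1,956,224,000 bytes.
Track E: 11,025 × 15,283 × 3 × 2 = 1,010,970,450 bytes.
Total = 9,238,573,500 bytes = 9238.6 MB.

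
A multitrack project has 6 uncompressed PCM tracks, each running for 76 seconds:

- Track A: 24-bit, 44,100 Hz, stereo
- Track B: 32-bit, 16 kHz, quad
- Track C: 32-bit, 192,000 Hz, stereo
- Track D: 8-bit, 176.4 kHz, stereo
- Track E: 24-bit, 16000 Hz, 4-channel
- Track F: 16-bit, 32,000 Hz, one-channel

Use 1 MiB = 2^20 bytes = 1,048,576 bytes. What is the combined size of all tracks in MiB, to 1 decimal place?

Track A: 44,100 × 76 × 3 × 2 = 20,109,600 bytes.
Track B: 16,000 × 76 × 4 × 4 = 19,456,000 bytes.
Track C: 192,000 × 76 × 4 × 2 = 116,736,000 bytes.
Track D: 176,400 × 76 × 1 × 2 = 26,812,800 bytes.
Track E: 16,000 × 76 × 3 × 4 = 14,592,000 bytes.
Track F: 32,000 × 76 × 2 × 1 = 4,864,000 bytes.
Total = 202,570,400 bytes = 193.2 MiB.

193.2 MiB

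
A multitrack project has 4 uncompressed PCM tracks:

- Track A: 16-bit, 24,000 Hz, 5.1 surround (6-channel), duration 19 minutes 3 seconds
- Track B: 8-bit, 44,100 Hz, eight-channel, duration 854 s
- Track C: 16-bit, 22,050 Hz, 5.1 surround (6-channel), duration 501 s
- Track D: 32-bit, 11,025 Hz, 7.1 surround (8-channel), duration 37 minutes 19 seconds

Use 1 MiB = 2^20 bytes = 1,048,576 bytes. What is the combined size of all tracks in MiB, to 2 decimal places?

1481.02 MiB

Track A: 19 minutes 3 seconds = 1,143 s; 24,000 × 1,143 × 2 × 6 = 329,184,000 bytes.
Track B: 44,100 × 854 × 1 × 8 = 301,291,200 bytes.
Track C: 22,050 × 501 × 2 × 6 = 132,564,600 bytes.
Track D: 37 minutes 19 seconds = 2,239 s; 11,025 × 2,239 × 4 × 8 = 789,919,200 bytes.
Total = 1,552,959,000 bytes = 1481.02 MiB.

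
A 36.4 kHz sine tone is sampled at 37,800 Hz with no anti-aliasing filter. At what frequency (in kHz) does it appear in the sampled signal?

Nyquist = 37,800/2 = 18,900 Hz; 36,400 Hz exceeds it.
Alias = |36,400 − 1×37,800| = |36,400 − 37,800| = 1,400 Hz = 1.4 kHz.

1.4 kHz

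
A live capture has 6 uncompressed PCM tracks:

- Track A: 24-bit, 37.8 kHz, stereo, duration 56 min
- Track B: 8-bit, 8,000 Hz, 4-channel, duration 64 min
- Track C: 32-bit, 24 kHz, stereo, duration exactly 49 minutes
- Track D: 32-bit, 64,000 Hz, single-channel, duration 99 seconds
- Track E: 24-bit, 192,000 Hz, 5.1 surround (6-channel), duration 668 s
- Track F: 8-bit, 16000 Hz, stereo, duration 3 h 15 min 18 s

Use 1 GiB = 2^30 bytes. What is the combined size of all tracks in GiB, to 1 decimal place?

Track A: 56 min = 3,360 s; 37,800 × 3,360 × 3 × 2 = 762,048,000 bytes.
Track B: 64 min = 3,840 s; 8,000 × 3,840 × 1 × 4 = 122,880,000 bytes.
Track C: exactly 49 minutes = 2,940 s; 24,000 × 2,940 × 4 × 2 = 564,480,000 bytes.
Track D: 64,000 × 99 × 4 × 1 = 25,344,000 bytes.
Track E: 192,000 × 668 × 3 × 6 = 2,308,608,000 bytes.
Track F: 3 h 15 min 18 s = 11,718 s; 16,000 × 11,718 × 1 × 2 = 374,976,000 bytes.
Total = 4,158,336,000 bytes = 3.9 GiB.

3.9 GiB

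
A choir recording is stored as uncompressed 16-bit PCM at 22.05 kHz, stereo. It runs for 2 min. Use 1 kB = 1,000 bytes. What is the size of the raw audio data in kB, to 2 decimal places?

10584.00 kB

Duration = 2 min = 120 s.
Bytes = 22,050 samples/s × 120 s × 2 bytes/sample × 2 ch = 10,584,000 bytes.
10,584,000 / 1,000 = 10584.00 kB.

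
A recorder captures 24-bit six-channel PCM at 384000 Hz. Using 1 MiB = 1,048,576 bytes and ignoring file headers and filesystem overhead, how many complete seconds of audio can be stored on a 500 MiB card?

75 seconds

Uncompressed byte rate = 384,000 × 3 × 6 = 6,912,000 bytes/s.
Capacity = 500 × 1,048,576 = 524,288,000 bytes.
524,288,000 / 6,912,000 ≈ 75.85 s → 75 seconds.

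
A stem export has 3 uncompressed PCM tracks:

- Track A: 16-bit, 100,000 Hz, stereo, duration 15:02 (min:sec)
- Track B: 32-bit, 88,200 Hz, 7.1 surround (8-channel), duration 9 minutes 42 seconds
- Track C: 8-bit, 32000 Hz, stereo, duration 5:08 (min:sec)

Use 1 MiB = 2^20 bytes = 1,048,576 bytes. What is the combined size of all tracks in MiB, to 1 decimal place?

1929.4 MiB

Track A: 15:02 (min:sec) = 902 s; 100,000 × 902 × 2 × 2 = 360,800,000 bytes.
Track B: 9 minutes 42 seconds = 582 s; 88,200 × 582 × 4 × 8 = 1,642,636,800 bytes.
Track C: 5:08 (min:sec) = 308 s; 32,000 × 308 × 1 × 2 = 19,712,000 bytes.
Total = 2,023,148,800 bytes = 1929.4 MiB.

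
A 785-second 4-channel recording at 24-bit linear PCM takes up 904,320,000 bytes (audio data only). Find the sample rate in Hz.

96,000 Hz

Bytes = sample_rate × seconds × bytes_per_sample × channels.
sample_rate = 904,320,000 / (785 × 3 × 4) = 904,320,000 / 9,420 = 96,000 Hz.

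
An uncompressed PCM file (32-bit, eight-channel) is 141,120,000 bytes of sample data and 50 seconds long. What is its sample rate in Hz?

88,200 Hz

Bytes = sample_rate × seconds × bytes_per_sample × channels.
sample_rate = 141,120,000 / (50 × 4 × 8) = 141,120,000 / 1,600 = 88,200 Hz.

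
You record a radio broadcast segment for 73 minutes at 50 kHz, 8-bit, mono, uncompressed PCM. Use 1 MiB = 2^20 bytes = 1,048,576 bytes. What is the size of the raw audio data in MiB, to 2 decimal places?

Duration = 73 minutes = 4,380 s.
Bytes = 50,000 samples/s × 4,380 s × 1 bytes/sample × 1 ch = 219,000,000 bytes.
219,000,000 / 1,048,576 = 208.85 MiB.

208.85 MiB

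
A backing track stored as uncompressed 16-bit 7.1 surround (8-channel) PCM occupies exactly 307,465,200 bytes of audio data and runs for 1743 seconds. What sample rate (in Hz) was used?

Bytes = sample_rate × seconds × bytes_per_sample × channels.
sample_rate = 307,465,200 / (1,743 × 2 × 8) = 307,465,200 / 27,888 = 11,025 Hz.

11,025 Hz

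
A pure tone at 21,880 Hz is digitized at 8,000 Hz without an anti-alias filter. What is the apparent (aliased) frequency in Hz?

Nyquist = 8,000/2 = 4,000 Hz; 21,880 Hz exceeds it.
Alias = |21,880 − 3×8,000| = |21,880 − 24,000| = 2,120 Hz.

2,120 Hz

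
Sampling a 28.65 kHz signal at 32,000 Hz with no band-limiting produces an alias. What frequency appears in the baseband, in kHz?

Nyquist = 32,000/2 = 16,000 Hz; 28,650 Hz exceeds it.
Alias = |28,650 − 1×32,000| = |28,650 − 32,000| = 3,350 Hz = 3.35 kHz.

3.35 kHz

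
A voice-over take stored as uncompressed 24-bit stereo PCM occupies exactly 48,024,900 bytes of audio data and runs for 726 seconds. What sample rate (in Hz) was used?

Bytes = sample_rate × seconds × bytes_per_sample × channels.
sample_rate = 48,024,900 / (726 × 3 × 2) = 48,024,900 / 4,356 = 11,025 Hz.

11,025 Hz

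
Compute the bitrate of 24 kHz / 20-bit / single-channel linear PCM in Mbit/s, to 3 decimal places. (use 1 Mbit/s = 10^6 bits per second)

Bit rate = 24,000 × 20 × 1 = 480,000 bits/s.
= 0.480 Mbit/s.

0.480 Mbit/s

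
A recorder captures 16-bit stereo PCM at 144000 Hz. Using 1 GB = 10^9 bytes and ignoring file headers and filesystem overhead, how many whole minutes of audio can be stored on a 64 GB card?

1,851 minutes

Uncompressed byte rate = 144,000 × 2 × 2 = 576,000 bytes/s.
Capacity = 64 × 1,000,000,000 = 64,000,000,000 bytes.
64,000,000,000 / 576,000 ≈ 111111.11 s → 1,851 minutes.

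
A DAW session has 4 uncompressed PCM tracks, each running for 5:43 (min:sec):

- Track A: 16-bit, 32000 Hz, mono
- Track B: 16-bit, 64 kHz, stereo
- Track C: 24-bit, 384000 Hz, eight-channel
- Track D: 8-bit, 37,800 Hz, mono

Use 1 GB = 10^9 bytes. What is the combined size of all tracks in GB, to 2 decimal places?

3.28 GB

5:43 (min:sec) = 343 s.
Track A: 32,000 × 343 × 2 × 1 = 21,952,000 bytes.
Track B: 64,000 × 343 × 2 × 2 = 87,808,000 bytes.
Track C: 384,000 × 343 × 3 × 8 = 3,161,088,000 bytes.
Track D: 37,800 × 343 × 1 × 1 = 12,965,400 bytes.
Total = 3,283,813,400 bytes = 3.28 GB.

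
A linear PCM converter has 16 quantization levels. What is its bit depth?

4 bits

log2(16) = 4.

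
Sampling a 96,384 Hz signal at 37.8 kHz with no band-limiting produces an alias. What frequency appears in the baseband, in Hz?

17,016 Hz

Nyquist = 37,800/2 = 18,900 Hz; 96,384 Hz exceeds it.
Alias = |96,384 − 3×37,800| = |96,384 − 113,400| = 17,016 Hz.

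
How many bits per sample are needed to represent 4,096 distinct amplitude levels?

12 bits

log2(4,096) = 12.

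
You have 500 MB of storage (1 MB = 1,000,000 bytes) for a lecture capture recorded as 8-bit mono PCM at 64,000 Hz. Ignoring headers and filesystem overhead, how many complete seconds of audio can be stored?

7,812 seconds

Uncompressed byte rate = 64,000 × 1 × 1 = 64,000 bytes/s.
Capacity = 500 × 1,000,000 = 500,000,000 bytes.
500,000,000 / 64,000 ≈ 7812.5 s → 7,812 seconds.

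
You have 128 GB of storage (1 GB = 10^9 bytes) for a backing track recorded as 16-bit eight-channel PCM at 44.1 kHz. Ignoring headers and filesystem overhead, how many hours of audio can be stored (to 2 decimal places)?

50.39 hours

Uncompressed byte rate = 44,100 × 2 × 8 = 705,600 bytes/s.
Capacity = 128 × 1,000,000,000 = 128,000,000,000 bytes.
128,000,000,000 / 705,600 ≈ 181405.9 s → 50.39 hours.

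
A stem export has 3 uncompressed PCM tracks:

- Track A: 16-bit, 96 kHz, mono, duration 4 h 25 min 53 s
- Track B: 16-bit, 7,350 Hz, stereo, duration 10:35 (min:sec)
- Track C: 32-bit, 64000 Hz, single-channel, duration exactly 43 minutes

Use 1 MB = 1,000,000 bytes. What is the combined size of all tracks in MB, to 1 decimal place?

Track A: 4 h 25 min 53 s = 15,953 s; 96,000 × 15,953 × 2 × 1 = 3,062,976,000 bytes.
Track B: 10:35 (min:sec) = 635 s; 7,350 × 635 × 2 × 2 = 18,669,000 bytes.
Track C: exactly 43 minutes = 2,580 s; 64,000 × 2,580 × 4 × 1 = 660,480,000 bytes.
Total = 3,742,125,000 bytes = 3742.1 MB.

3742.1 MB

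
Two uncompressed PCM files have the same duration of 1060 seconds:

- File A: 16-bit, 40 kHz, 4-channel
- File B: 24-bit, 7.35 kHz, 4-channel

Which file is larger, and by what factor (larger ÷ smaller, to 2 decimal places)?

File A, by a factor of 3.63

File A: 40,000 × 2 × 4 = 320,000 bytes/s.
File B: 7,350 × 3 × 4 = 88,200 bytes/s.
File A is larger; ratio = 339,200,000 / 93,492,000 = 3.63.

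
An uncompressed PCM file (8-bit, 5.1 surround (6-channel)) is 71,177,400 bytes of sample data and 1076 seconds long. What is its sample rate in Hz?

11,025 Hz

Bytes = sample_rate × seconds × bytes_per_sample × channels.
sample_rate = 71,177,400 / (1,076 × 1 × 6) = 71,177,400 / 6,456 = 11,025 Hz.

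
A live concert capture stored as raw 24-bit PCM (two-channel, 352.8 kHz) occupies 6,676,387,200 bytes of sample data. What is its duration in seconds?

Byte rate = 352,800 × 3 × 2 = 2,116,800 bytes/s.
Duration = 6,676,387,200 / 2,116,800 = 3,154 s.

3,154 seconds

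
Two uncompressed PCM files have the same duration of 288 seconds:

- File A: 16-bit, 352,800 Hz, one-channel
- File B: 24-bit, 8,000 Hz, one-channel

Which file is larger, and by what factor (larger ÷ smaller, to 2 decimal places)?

File A, by a factor of 29.40

File A: 352,800 × 2 × 1 = 705,600 bytes/s.
File B: 8,000 × 3 × 1 = 24,000 bytes/s.
File A is larger; ratio = 203,212,800 / 6,912,000 = 29.40.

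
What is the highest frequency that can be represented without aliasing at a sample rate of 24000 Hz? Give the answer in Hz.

Nyquist frequency = sample rate / 2 = 24,000 / 2 = 12,000 Hz.

12,000 Hz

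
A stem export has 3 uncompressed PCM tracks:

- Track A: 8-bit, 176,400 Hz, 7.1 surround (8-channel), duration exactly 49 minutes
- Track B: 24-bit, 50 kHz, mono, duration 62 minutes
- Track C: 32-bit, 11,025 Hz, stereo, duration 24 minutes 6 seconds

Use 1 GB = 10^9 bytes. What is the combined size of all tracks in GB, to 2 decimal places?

Track A: exactly 49 minutes = 2,940 s; 176,400 × 2,940 × 1 × 8 = 4,148,928,000 bytes.
Track B: 62 minutes = 3,720 s; 50,000 × 3,720 × 3 × 1 = 558,000,000 bytes.
Track C: 24 minutes 6 seconds = 1,446 s; 11,025 × 1,446 × 4 × 2 = 127,537,200 bytes.
Total = 4,834,465,200 bytes = 4.83 GB.

4.83 GB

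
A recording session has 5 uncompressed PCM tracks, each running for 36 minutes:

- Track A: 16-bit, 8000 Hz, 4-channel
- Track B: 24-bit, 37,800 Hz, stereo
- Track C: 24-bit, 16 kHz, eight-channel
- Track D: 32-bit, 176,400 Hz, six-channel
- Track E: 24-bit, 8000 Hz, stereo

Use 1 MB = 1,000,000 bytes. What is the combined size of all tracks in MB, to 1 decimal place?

36 minutes = 2,160 s.
Track A: 8,000 × 2,160 × 2 × 4 = 138,240,000 bytes.
Track B: 37,800 × 2,160 × 3 × 2 = 489,888,000 bytes.
Track C: 16,000 × 2,160 × 3 × 8 = 829,440,000 bytes.
Track D: 176,400 × 2,160 × 4 × 6 = 9,144,576,000 bytes.
Track E: 8,000 × 2,160 × 3 × 2 = 103,680,000 bytes.
Total = 10,705,824,000 bytes = 10705.8 MB.

10705.8 MB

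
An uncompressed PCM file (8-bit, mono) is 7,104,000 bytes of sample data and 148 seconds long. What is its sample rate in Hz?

Bytes = sample_rate × seconds × bytes_per_sample × channels.
sample_rate = 7,104,000 / (148 × 1 × 1) = 7,104,000 / 148 = 48,000 Hz.

48,000 Hz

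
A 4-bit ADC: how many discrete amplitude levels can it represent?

2^4 = 16.

16 levels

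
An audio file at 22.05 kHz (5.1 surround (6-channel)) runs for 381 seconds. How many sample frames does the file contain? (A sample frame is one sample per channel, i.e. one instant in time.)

8,401,050 sample frames

22,050 samples/s × 381 s = 8,401,050 frames.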